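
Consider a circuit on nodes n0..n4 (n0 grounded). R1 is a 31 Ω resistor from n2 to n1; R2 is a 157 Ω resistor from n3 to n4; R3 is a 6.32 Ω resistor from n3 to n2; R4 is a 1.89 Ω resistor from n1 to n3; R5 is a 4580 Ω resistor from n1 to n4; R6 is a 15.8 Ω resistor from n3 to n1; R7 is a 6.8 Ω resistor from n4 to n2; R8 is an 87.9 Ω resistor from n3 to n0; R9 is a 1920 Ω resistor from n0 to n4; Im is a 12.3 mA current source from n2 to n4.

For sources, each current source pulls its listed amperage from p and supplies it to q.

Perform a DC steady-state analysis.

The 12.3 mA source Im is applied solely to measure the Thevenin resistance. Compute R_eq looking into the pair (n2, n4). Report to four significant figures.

R_eq = 6.498 Ω

Apply KCL at each of the 4 non-ground nodes and solve the resulting linear system.
Node n1: branches {R1, R4, R5, R6} → V_1 = -0.003495
Node n2: branches {R1, R3, R7, Im} → V_2 = -0.006259
Node n3: branches {R2, R3, R4, R6, R8} → V_3 = -0.003373
Node n4: branches {R2, R5, R7, R9, Im} → V_4 = 0.07367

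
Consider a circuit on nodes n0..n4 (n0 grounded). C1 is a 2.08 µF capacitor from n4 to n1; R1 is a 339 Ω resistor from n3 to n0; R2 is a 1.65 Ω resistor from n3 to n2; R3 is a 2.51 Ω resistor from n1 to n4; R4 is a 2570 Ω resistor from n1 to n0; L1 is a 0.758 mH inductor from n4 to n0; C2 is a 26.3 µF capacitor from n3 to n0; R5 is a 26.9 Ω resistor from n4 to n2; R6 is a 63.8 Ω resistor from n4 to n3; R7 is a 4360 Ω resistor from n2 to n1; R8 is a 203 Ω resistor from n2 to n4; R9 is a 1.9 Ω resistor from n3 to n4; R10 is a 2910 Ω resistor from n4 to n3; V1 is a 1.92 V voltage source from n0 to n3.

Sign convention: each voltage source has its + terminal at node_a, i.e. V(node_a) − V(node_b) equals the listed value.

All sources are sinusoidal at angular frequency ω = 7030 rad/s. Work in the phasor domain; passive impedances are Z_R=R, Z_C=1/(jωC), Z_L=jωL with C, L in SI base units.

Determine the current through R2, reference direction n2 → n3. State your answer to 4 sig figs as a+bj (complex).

0.007194-0.02216j A

MNA unknowns: 4 node voltages V₁..V_4 plus 1 source current (V1)
C1: Y=0.000+0.01462j on G[4,1]
R1: Y=0.002950+0.000j on G[3,0]
R2: Y=0.6061+0.000j on G[3,2]
R3: Y=0.3984+0.000j on G[1,4]
R4: Y=0.0003891+0.000j on G[1,0]
L1: Y=0.000-0.1877j on G[4,0]
C2: Y=0.000+0.1849j on G[3,0]
R5: Y=0.03717+0.000j on G[4,2]
R6: Y=0.01567+0.000j on G[4,3]
R7: Y=0.0002294+0.000j on G[2,1]
R8: Y=0.004926+0.000j on G[2,4]
R9: Y=0.5263+0.000j on G[3,4]
R10: Y=0.0003436+0.000j on G[4,3]
V1: row V0−V3=1.92, i_V1 at 0,3
solve → V1=-1.737-0.5594j, V2=-1.908-0.03657j, V3=-1.920+0.000j, V4=-1.738-0.5602j
aux → i_V1=-0.1115-0.02901j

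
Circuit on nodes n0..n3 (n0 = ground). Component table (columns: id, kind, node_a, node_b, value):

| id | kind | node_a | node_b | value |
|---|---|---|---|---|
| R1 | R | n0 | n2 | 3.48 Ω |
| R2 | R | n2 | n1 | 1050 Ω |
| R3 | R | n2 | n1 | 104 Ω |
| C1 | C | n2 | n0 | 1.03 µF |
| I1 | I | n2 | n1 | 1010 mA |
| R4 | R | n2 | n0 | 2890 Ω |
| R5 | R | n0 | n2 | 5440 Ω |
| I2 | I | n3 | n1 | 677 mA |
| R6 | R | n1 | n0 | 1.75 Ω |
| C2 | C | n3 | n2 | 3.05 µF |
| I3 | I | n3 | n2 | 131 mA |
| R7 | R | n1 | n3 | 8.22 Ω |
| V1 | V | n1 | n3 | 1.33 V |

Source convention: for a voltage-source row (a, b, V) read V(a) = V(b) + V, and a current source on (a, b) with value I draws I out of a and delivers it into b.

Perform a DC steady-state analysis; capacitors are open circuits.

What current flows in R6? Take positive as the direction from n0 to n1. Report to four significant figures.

-0.8330 A

Element admittances at DC:
  Y(R1) = 0.2874 S between n0,n2
  Y(R2) = 0.0009524 S between n2,n1
  Y(R3) = 0.009615 S between n2,n1
  Y(C1) = 0.000 S between n2,n0
  I1: injects 1.01 A into n1 (from n2)
  Y(R4) = 0.0003460 S between n2,n0
  Y(R5) = 0.0001838 S between n0,n2
  I2: injects 0.677 A into n1 (from n3)
  Y(R6) = 0.5714 S between n1,n0
  Y(C2) = 0.000 S between n3,n2
  I3: injects 0.131 A into n2 (from n3)
  Y(R7) = 0.1217 S between n1,n3
  V1: constraint V(n1)−V(n3) = 1.33
Assemble and solve the 4×4 MNA system:
  V(n1)=1.458  V(n2)=-2.894  V(n3)=0.1278
  i(V1)=0.6462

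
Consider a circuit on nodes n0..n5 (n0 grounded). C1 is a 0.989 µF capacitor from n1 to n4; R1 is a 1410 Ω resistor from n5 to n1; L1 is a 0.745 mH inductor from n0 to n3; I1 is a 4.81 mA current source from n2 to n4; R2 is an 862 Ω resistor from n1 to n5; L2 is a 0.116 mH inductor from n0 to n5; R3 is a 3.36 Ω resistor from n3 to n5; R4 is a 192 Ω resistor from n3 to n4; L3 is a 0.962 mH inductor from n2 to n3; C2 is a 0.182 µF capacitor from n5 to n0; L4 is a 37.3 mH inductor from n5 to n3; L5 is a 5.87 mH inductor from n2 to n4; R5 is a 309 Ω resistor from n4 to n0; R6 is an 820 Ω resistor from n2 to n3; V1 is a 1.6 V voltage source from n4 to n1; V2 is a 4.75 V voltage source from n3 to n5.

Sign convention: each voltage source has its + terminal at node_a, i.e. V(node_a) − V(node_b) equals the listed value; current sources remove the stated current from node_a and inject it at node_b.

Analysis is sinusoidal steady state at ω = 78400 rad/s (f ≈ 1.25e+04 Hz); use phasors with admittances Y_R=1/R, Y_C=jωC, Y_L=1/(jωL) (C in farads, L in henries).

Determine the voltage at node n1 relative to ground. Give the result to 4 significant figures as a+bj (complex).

MNA unknowns: 5 node voltages V₁..V_5 plus 2 source currents (V1, V2)
C1: Y=0.000+0.07754j on G[1,4]
R1: Y=0.0007092+0.000j on G[5,1]
L1: Y=0.000-0.01712j on G[0,3]
I1: z[2]−=0.00481, z[4]+=0.00481
R2: Y=0.001160+0.000j on G[1,5]
L2: Y=0.000-0.1100j on G[0,5]
R3: Y=0.2976+0.000j on G[3,5]
R4: Y=0.005208+0.000j on G[3,4]
L3: Y=0.000-0.01326j on G[2,3]
C2: Y=0.000+0.01427j on G[5,0]
L4: Y=0.000-0.0003420j on G[5,3]
L5: Y=0.000-0.002173j on G[2,4]
R5: Y=0.003236+0.000j on G[4,0]
R6: Y=0.001220+0.000j on G[2,3]
V1: row V4−V1=1.6, i_V1 at 4,1
V2: row V3−V5=4.75, i_V2 at 3,5
solve → V1=1.033-0.2976j, V2=3.799-0.4010j, V3=4.021-0.07553j, V4=2.633-0.2976j, V5=-0.7294-0.07553j
aux → i_V1=0.003294-0.1245j, i_V2=-1.424+0.07184j

1.033-0.2976j V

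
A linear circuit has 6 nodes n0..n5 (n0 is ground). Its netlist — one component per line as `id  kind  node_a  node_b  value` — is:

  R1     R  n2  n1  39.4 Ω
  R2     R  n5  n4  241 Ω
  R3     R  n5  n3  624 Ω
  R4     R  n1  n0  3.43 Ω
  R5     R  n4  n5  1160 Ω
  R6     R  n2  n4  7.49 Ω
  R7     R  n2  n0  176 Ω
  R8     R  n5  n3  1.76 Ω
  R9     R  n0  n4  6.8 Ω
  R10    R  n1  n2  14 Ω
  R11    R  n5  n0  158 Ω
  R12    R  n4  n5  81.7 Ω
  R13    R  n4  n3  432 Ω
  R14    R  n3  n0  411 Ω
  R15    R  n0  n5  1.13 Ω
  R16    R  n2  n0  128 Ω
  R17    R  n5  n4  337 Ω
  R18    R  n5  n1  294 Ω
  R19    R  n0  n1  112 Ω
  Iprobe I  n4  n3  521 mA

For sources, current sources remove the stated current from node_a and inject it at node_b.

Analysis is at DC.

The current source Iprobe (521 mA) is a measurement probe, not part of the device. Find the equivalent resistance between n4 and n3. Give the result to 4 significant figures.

Apply KCL at each of the 5 non-ground nodes and solve the resulting linear system.
Node n1: branches {R1, R4, R10, R18, R19} → V_1 = -0.3293
Node n2: branches {R1, R6, R7, R10, R16} → V_2 = -1.381
Node n3: branches {R3, R8, R13, R14, Iprobe} → V_3 = 1.398
Node n4: branches {R2, R5, R6, R9, R12, R13, R17, Iprobe} → V_4 = -2.283
Node n5: branches {R2, R3, R5, R8, R11, R12, R15, R17, R18} → V_5 = 0.5048

R_eq = 7.065 Ω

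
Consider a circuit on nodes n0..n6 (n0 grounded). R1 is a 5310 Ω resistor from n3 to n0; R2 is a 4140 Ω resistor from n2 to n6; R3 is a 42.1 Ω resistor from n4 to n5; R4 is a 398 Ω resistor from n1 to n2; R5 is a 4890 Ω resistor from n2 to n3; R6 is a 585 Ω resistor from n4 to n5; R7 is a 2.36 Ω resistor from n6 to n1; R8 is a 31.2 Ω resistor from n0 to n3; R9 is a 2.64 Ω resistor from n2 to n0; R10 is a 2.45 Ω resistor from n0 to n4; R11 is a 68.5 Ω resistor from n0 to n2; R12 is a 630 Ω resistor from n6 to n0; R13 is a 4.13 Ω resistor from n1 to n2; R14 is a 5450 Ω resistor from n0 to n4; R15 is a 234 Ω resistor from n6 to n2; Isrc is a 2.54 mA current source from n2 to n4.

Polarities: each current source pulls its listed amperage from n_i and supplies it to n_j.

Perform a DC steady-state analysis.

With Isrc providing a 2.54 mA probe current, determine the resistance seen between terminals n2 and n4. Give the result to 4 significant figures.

Element admittances at DC:
  Y(R1) = 0.0001883 S between n3,n0
  Y(R2) = 0.0002415 S between n2,n6
  Y(R3) = 0.02375 S between n4,n5
  Y(R4) = 0.002513 S between n1,n2
  Y(R5) = 0.0002045 S between n2,n3
  Y(R6) = 0.001709 S between n4,n5
  Y(R7) = 0.4237 S between n6,n1
  Y(R8) = 0.03205 S between n0,n3
  Y(R9) = 0.3788 S between n2,n0
  Y(R10) = 0.4082 S between n0,n4
  Y(R11) = 0.01460 S between n0,n2
  Y(R12) = 0.001587 S between n6,n0
  Y(R13) = 0.2421 S between n1,n2
  Y(R14) = 0.0001835 S between n0,n4
  Y(R15) = 0.004274 S between n6,n2
  Isrc: injects 0.00254 A into n4 (from n2)
Assemble and solve the 6×6 MNA system:
  V(n1)=-0.006388  V(n2)=-0.006428  V(n3)=-4.051e-05  V(n4)=0.006220  V(n5)=0.006220  V(n6)=-0.006364

R_eq = 4.980 Ω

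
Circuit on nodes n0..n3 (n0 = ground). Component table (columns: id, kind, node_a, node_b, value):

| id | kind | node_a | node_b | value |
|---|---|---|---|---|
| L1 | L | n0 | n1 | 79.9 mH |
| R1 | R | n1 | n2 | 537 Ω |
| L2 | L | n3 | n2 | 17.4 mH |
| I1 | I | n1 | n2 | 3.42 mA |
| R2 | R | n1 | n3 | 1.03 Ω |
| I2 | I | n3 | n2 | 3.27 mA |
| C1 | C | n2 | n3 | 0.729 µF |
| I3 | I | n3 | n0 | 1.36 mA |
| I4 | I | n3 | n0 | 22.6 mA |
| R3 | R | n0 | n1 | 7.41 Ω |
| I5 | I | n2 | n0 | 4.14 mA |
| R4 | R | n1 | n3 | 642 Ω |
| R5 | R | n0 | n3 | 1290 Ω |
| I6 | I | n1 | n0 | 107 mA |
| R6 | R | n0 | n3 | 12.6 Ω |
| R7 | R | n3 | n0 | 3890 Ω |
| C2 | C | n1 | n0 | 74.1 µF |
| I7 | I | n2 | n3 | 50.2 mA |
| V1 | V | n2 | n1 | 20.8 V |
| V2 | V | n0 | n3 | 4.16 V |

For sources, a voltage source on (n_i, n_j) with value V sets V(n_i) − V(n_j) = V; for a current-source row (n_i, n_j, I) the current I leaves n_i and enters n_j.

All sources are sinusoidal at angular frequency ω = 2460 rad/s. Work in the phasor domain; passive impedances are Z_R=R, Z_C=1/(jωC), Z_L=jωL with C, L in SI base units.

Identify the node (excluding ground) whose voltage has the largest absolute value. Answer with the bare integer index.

MNA unknowns: 3 node voltages V₁..V_3 plus 2 source currents (V1, V2)
L1: Y=0.000-0.005088j on G[0,1]
R1: Y=0.001862+0.000j on G[1,2]
L2: Y=0.000-0.02336j on G[3,2]
I1: z[1]−=0.00342, z[2]+=0.00342
R2: Y=0.9709+0.000j on G[1,3]
I2: z[3]−=0.00327, z[2]+=0.00327
C1: Y=0.000+0.001793j on G[2,3]
I3: z[3]−=0.00136, z[0]+=0.00136
I4: z[3]−=0.0226, z[0]+=0.0226
R3: Y=0.1350+0.000j on G[0,1]
I5: z[2]−=0.00414, z[0]+=0.00414
R4: Y=0.001558+0.000j on G[1,3]
R5: Y=0.0007752+0.000j on G[0,3]
I6: z[1]−=0.107, z[0]+=0.107
R6: Y=0.07937+0.000j on G[0,3]
R7: Y=0.0002571+0.000j on G[3,0]
C2: Y=0.000+0.1823j on G[1,0]
I7: z[2]−=0.0502, z[3]+=0.0502
V1: row V2−V1=20.8, i_V1 at 2,1
V2: row V0−V3=4.16, i_V2 at 0,3
solve → V1=-3.655+0.9999j, V2=17.14+0.9999j, V3=-4.160+0.000j
aux → i_V1=-0.1079+0.4595j, i_V2=-0.8698-0.5128j

2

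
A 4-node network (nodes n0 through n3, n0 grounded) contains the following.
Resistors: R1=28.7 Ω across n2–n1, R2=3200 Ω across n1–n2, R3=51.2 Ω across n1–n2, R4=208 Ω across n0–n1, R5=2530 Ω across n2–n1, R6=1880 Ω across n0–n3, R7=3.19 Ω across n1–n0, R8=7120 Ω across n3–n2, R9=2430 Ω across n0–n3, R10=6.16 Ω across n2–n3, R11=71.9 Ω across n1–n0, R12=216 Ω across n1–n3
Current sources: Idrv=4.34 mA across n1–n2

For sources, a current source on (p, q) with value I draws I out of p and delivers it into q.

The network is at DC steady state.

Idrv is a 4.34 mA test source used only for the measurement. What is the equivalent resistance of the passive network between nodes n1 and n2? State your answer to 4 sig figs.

R_eq = 16.54 Ω

Element admittances at DC:
  Y(R1) = 0.03484 S between n2,n1
  Y(R2) = 0.0003125 S between n1,n2
  Y(R3) = 0.01953 S between n1,n2
  Y(R4) = 0.004808 S between n0,n1
  Y(R5) = 0.0003953 S between n2,n1
  Y(R6) = 0.0005319 S between n0,n3
  Y(R7) = 0.3135 S between n1,n0
  Y(R8) = 0.0001404 S between n3,n2
  Y(R9) = 0.0004115 S between n0,n3
  Y(R10) = 0.1623 S between n2,n3
  Y(R11) = 0.01391 S between n1,n0
  Y(R12) = 0.004630 S between n1,n3
  Idrv: injects 0.00434 A into n2 (from n1)
Assemble and solve the 3×3 MNA system:
  V(n1)=-0.0001965  V(n2)=0.07158  V(n3)=0.06920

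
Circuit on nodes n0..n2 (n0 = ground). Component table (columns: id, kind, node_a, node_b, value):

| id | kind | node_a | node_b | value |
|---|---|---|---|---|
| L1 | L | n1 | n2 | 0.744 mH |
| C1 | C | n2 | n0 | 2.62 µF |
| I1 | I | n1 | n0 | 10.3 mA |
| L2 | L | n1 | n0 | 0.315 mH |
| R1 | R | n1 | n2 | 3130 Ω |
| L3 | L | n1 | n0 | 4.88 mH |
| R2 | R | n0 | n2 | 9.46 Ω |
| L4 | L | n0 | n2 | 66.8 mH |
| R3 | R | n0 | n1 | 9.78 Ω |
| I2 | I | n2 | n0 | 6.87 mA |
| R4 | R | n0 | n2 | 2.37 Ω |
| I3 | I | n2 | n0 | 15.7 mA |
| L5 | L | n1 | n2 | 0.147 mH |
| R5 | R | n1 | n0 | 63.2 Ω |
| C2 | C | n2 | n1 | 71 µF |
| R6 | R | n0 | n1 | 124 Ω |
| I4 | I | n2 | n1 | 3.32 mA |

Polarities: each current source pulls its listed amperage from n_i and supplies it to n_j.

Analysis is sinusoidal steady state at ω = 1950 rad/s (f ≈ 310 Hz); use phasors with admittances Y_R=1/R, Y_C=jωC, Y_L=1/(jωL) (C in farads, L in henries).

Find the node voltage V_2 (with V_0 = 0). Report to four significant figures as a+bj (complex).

Apply KCL at each of the 2 non-ground nodes and solve the resulting linear system.
Node n1: branches {L1, I1, L2, R1, L3, R3, L5, R5, C2, R6, I4} → V_1 = -0.007329-0.01536j
Node n2: branches {L1, C1, R1, R2, L4, I2, R4, I3, L5, C2, I4} → V_2 = -0.009995-0.02045j

-0.009995-0.02045j V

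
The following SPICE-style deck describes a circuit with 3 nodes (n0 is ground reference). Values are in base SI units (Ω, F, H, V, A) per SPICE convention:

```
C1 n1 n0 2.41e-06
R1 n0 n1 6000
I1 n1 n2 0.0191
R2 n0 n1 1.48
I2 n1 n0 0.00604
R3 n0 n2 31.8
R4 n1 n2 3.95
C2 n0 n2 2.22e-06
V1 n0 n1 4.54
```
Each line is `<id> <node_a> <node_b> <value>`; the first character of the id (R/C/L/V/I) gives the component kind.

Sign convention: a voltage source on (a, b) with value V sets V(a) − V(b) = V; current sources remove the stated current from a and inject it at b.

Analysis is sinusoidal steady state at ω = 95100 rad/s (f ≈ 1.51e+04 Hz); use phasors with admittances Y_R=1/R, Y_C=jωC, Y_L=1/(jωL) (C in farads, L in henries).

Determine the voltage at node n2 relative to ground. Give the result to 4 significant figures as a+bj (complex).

-2.562+1.900j V

MNA unknowns: 2 node voltages V₁..V_2 plus 1 source current (V1)
C1: Y=0.000+0.2292j on G[1,0]
R1: Y=0.0001667+0.000j on G[0,1]
I1: z[1]−=0.0191, z[2]+=0.0191
R2: Y=0.6757+0.000j on G[0,1]
I2: z[1]−=0.00604, z[0]+=0.00604
R3: Y=0.03145+0.000j on G[0,2]
R4: Y=0.2532+0.000j on G[1,2]
C2: Y=0.000+0.2111j on G[0,2]
V1: row V0−V1=4.54, i_V1 at 0,1
solve → V1=-4.540+0.000j, V2=-2.562+1.900j
aux → i_V1=-3.544-1.522j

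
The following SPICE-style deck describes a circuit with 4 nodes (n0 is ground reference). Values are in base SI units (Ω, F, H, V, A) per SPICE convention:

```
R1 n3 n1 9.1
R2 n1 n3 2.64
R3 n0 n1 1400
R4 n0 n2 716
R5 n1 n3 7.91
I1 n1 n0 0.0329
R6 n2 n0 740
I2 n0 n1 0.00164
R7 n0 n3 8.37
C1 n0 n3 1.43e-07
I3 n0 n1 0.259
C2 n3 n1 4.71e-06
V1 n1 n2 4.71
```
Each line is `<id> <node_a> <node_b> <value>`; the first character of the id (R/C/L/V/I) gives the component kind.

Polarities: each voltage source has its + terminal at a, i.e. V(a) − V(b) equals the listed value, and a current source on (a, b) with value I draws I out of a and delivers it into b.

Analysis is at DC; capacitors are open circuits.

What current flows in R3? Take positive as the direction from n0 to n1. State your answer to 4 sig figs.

Apply KCL at each of the 3 non-ground nodes and solve the resulting linear system.
Node n1: branches {R1, R2, R3, R5, I1, I2, I3, C2, V1} → V_1 = 2.325
Node n2: branches {R4, R6, V1} → V_2 = -2.385
Node n3: branches {R1, R2, R5, R7, C1, C2} → V_3 = 1.947
Source currents: i(V1)=-0.006553

-0.001661 A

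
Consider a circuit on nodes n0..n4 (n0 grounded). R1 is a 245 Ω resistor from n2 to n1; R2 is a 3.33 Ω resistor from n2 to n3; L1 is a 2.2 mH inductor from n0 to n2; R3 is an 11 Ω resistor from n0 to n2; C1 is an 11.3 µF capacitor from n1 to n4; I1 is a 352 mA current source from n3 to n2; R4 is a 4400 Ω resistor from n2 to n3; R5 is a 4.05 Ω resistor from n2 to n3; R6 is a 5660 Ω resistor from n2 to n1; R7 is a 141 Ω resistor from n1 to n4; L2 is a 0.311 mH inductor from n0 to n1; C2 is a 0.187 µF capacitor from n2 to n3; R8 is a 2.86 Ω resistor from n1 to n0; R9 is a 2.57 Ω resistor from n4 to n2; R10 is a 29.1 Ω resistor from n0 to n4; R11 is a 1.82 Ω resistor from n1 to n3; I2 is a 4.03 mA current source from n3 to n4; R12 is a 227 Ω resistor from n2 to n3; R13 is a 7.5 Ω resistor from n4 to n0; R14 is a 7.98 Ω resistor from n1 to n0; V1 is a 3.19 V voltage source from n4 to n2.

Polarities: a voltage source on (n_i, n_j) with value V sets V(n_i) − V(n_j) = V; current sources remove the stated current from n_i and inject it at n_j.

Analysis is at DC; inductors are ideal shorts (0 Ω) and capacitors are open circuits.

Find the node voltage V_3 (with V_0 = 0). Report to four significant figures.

-0.3233 V

MNA unknowns: 4 node voltages V₁..V_4 plus 3 source currents (L1, L2, V1)
R1: Y=0.004082 on G[2,1]
R2: Y=0.3003 on G[2,3]
L1: row V0−V2=0, i_L1 at 0,2
R3: Y=0.09091 on G[0,2]
C1: Y=0.000 on G[1,4]
I1: z[3]−=0.352, z[2]+=0.352
R4: Y=0.0002273 on G[2,3]
R5: Y=0.2469 on G[2,3]
R6: Y=0.0001767 on G[2,1]
R7: Y=0.007092 on G[1,4]
L2: row V0−V1=0, i_L2 at 0,1
C2: Y=0.000 on G[2,3]
R8: Y=0.3497 on G[1,0]
R9: Y=0.3891 on G[4,2]
R10: Y=0.03436 on G[0,4]
R11: Y=0.5495 on G[1,3]
I2: z[3]−=0.00403, z[4]+=0.00403
R12: Y=0.004405 on G[2,3]
R13: Y=0.1333 on G[4,0]
R14: Y=0.1253 on G[1,0]
V1: row V4−V2=3.19, i_V1 at 4,2
solve → V1=0.000, V2=0.000, V3=-0.3233, V4=3.190
aux → i_L1=0.3800, i_L2=0.1550, i_V1=-1.795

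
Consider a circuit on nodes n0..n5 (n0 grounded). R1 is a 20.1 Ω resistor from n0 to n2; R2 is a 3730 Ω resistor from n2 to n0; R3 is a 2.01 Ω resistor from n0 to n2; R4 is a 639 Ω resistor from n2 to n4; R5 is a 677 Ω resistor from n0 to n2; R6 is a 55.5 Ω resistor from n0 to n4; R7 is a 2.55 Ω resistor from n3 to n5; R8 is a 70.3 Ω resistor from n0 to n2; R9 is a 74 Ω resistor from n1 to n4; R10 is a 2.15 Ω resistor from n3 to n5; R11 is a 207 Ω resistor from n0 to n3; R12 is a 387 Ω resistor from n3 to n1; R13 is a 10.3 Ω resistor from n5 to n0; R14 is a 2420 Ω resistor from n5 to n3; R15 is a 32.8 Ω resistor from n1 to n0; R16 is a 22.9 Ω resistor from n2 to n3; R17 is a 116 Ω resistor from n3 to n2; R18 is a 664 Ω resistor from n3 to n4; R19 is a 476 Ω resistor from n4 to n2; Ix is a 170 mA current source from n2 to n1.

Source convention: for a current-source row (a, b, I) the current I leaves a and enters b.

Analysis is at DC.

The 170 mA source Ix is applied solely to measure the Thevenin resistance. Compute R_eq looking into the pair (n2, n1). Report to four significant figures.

R_eq = 25.55 Ω

Apply KCL at each of the 5 non-ground nodes and solve the resulting linear system.
Node n1: branches {R9, R12, R15, Ix} → V_1 = 4.076
Node n2: branches {R1, R2, R3, R4, R5, R8, R16, R17, R19, Ix} → V_2 = -0.2665
Node n3: branches {R7, R10, R11, R12, R14, R16, R17, R18} → V_3 = -0.007964
Node n4: branches {R4, R6, R9, R18, R19} → V_4 = 1.474
Node n5: branches {R7, R10, R13, R14} → V_5 = -0.007154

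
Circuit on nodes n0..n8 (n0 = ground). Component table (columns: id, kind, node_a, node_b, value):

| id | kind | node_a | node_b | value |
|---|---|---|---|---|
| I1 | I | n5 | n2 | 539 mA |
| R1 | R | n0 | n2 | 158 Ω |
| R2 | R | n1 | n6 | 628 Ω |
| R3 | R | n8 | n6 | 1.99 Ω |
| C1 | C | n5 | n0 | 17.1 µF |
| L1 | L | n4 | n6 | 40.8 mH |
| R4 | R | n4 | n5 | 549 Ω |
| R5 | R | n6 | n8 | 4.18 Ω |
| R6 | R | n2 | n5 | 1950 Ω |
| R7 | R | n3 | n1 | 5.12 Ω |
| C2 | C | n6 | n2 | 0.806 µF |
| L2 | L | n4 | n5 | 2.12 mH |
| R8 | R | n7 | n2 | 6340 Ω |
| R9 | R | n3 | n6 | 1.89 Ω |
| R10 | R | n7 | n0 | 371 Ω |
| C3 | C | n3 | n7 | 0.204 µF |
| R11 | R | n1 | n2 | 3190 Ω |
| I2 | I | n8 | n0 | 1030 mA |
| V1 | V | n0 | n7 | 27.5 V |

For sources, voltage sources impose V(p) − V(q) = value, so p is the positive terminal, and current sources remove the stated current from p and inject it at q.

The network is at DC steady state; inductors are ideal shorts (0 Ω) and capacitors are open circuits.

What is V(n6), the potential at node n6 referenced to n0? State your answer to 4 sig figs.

-2060 V

MNA unknowns: 8 node voltages V₁..V_8 plus 3 source currents (L1, L2, V1)
I1: z[5]−=0.539, z[2]+=0.539
R1: Y=0.006329 on G[0,2]
R2: Y=0.001592 on G[1,6]
R3: Y=0.5025 on G[8,6]
C1: Y=0.000 on G[5,0]
L1: row V4−V6=0, i_L1 at 4,6
R4: Y=0.001821 on G[4,5]
R5: Y=0.2392 on G[6,8]
R6: Y=0.0005128 on G[2,5]
R7: Y=0.1953 on G[3,1]
C2: Y=0.000 on G[6,2]
L2: row V4−V5=0, i_L2 at 4,5
R8: Y=0.0001577 on G[7,2]
R9: Y=0.5291 on G[3,6]
R10: Y=0.002695 on G[7,0]
C3: Y=0.000 on G[3,7]
R11: Y=0.0003135 on G[1,2]
I2: z[8]−=1.03, z[0]+=1.03
V1: row V0−V7=27.5, i_V1 at 0,7
solve → V1=-2056, V2=-159.5, V3=-2059, V4=-2060, V5=-2060, V6=-2060, V7=-27.50, V8=-2061
aux → i_L1=0.4356, i_L2=-0.4356, i_V1=-0.05331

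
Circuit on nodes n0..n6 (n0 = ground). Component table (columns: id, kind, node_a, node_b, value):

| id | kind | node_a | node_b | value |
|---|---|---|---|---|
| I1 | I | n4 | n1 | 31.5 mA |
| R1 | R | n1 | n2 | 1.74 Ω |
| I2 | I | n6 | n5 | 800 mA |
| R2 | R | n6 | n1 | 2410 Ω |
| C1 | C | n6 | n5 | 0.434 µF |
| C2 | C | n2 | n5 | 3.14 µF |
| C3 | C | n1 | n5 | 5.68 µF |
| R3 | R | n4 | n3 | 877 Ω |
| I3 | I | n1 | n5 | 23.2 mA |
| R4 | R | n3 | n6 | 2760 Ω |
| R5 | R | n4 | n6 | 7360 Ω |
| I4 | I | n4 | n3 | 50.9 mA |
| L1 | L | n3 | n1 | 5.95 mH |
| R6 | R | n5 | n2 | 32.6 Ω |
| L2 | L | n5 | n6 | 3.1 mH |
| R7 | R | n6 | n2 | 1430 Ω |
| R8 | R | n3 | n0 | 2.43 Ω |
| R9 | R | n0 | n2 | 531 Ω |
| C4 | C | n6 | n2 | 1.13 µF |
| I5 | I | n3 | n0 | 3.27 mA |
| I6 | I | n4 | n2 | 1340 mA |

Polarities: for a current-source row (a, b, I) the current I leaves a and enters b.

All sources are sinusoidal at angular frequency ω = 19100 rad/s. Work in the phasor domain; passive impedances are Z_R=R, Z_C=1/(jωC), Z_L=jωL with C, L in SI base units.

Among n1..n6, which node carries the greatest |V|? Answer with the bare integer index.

MNA unknowns: 6 node voltages V₁..V_6
I1: z[4]−=0.0315, z[1]+=0.0315
R1: Y=0.5747+0.000j on G[1,2]
I2: z[6]−=0.8, z[5]+=0.8
R2: Y=0.0004149+0.000j on G[6,1]
C1: Y=0.000+0.008289j on G[6,5]
C2: Y=0.000+0.05997j on G[2,5]
C3: Y=0.000+0.1085j on G[1,5]
R3: Y=0.001140+0.000j on G[4,3]
I3: z[1]−=0.0232, z[5]+=0.0232
R4: Y=0.0003623+0.000j on G[3,6]
R5: Y=0.0001359+0.000j on G[4,6]
I4: z[4]−=0.0509, z[3]+=0.0509
L1: Y=0.000-0.008799j on G[3,1]
R6: Y=0.03067+0.000j on G[5,2]
L2: Y=0.000-0.01689j on G[5,6]
R7: Y=0.0006993+0.000j on G[6,2]
R8: Y=0.4115+0.000j on G[3,0]
R9: Y=0.001883+0.000j on G[0,2]
C4: Y=0.000+0.02158j on G[6,2]
I5: z[3]−=0.00327, z[0]+=0.00327
I6: z[4]−=1.34, z[2]+=1.34
solve → V1=38.42+128.5j, V2=38.64+127.4j, V3=-0.1848-0.5831j, V4=-1112+21.37j, V5=40.91+119.3j, V6=22.78+205.6j

4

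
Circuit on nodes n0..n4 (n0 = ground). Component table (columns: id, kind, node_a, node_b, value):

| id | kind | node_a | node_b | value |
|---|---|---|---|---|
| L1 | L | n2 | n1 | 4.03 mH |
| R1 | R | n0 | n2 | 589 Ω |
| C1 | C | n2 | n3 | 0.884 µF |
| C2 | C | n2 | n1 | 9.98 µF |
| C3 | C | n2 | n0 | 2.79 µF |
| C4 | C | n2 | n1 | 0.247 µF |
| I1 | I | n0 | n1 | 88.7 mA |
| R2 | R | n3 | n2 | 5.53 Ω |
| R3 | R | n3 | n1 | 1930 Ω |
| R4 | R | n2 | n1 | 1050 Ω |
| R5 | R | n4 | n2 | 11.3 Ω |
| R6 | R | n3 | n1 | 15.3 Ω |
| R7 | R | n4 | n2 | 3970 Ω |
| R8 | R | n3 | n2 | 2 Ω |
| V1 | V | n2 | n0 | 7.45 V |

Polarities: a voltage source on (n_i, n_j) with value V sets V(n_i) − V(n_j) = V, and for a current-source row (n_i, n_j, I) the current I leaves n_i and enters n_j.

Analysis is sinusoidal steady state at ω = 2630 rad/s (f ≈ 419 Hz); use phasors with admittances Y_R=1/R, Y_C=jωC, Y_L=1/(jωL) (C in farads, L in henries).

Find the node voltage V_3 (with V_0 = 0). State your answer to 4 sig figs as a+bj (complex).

7.508+0.06362j V

Apply KCL at each of the 4 non-ground nodes and solve the resulting linear system.
Node n1: branches {L1, C2, C4, I1, R3, R4, R6} → V_1 = 8.104+0.7232j
Node n2: branches {L1, R1, C1, C2, C3, C4, R2, R4, R5, R7, R8, V1} → V_2 = 7.450+0.000j
Node n3: branches {C1, R2, R3, R6, R8} → V_3 = 7.508+0.06362j
Node n4: branches {R5, R7} → V_4 = 7.450+0.000j
Source currents: i(V1)=0.07605-0.05467j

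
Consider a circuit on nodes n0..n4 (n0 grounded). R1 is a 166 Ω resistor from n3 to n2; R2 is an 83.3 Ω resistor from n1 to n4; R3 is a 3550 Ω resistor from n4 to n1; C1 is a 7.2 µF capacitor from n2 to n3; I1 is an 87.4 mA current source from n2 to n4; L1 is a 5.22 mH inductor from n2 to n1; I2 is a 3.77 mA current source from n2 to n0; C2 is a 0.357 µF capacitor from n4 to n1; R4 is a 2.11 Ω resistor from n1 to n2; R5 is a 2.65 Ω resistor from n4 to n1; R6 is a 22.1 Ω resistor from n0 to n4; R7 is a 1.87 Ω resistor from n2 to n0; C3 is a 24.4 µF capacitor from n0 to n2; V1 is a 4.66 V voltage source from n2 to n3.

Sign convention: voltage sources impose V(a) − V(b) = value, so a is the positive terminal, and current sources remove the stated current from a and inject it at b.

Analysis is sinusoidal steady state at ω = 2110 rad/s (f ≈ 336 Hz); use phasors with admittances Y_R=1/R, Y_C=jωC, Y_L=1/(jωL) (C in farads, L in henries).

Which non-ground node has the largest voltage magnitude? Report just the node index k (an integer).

Apply KCL at each of the 4 non-ground nodes and solve the resulting linear system.
Node n1: branches {R2, R3, L1, C2, R4, R5} → V_1 = 0.1173+0.02754j
Node n2: branches {R1, C1, I1, L1, I2, R4, R7, C3, V1} → V_2 = -0.03284+0.001102j
Node n3: branches {R1, C1, V1} → V_3 = -4.693+0.001102j
Node n4: branches {R2, R3, I1, C2, R5, R6} → V_4 = 0.3060+0.02435j
Source currents: i(V1)=-0.02807-0.07079j

3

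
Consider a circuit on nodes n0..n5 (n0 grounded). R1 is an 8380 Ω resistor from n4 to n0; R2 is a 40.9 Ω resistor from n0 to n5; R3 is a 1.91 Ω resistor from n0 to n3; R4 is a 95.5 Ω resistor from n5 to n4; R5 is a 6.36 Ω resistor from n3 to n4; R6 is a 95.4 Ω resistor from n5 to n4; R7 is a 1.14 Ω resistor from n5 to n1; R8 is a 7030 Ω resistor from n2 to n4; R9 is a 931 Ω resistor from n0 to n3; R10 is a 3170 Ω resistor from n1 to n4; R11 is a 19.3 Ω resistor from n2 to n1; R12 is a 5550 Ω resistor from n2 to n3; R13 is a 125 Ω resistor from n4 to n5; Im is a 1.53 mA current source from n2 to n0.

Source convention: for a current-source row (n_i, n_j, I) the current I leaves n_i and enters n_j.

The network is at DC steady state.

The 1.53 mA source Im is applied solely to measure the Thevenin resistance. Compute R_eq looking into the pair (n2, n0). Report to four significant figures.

MNA unknowns: 5 node voltages V₁..V_5
R1: Y=0.0001193 on G[4,0]
R2: Y=0.02445 on G[0,5]
R3: Y=0.5236 on G[0,3]
R4: Y=0.01047 on G[5,4]
R5: Y=0.1572 on G[3,4]
R6: Y=0.01048 on G[5,4]
R7: Y=0.8772 on G[5,1]
R8: Y=0.0001422 on G[2,4]
R9: Y=0.001074 on G[0,3]
R10: Y=0.0003155 on G[1,4]
R11: Y=0.05181 on G[2,1]
R12: Y=0.0001802 on G[2,3]
R13: Y=0.008000 on G[4,5]
Im: z[2]−=0.00153, z[0]+=0.00153
solve → V1=-0.03321, V2=-0.06238, V3=-0.001447, V4=-0.006205, V5=-0.03150

R_eq = 40.77 Ω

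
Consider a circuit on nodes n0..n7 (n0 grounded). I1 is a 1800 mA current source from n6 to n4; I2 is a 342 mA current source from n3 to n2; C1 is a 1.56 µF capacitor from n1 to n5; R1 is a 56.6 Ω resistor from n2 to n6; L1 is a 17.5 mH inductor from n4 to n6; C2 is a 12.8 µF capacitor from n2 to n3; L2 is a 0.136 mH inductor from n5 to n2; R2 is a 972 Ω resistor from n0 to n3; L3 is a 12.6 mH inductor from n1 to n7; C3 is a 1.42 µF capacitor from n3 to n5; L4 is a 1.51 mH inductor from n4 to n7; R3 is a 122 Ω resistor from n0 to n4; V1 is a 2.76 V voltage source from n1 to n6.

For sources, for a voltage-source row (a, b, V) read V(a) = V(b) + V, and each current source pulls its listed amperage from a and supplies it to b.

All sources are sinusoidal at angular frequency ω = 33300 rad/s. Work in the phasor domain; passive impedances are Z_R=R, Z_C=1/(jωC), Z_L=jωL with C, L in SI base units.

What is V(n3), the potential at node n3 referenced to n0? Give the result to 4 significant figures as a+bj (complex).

-86.75-394.1j V

Apply KCL at each of the 7 non-ground nodes and solve the resulting linear system.
Node n1: branches {C1, L3, V1} → V_1 = -93.34-395.5j
Node n2: branches {I2, R1, C2, L2} → V_2 = -87.81-394.6j
Node n3: branches {I2, C2, R2, C3} → V_3 = -86.75-394.1j
Node n4: branches {I1, L1, L4, R3} → V_4 = 10.89+49.46j
Node n5: branches {C1, L2, C3} → V_5 = -85.85-394.4j
Node n6: branches {I1, R1, L1, V1} → V_6 = -96.10-395.5j
Node n7: branches {L3, L4} → V_7 = -0.2653+1.839j
Source currents: i(V1)=0.8898+0.1673j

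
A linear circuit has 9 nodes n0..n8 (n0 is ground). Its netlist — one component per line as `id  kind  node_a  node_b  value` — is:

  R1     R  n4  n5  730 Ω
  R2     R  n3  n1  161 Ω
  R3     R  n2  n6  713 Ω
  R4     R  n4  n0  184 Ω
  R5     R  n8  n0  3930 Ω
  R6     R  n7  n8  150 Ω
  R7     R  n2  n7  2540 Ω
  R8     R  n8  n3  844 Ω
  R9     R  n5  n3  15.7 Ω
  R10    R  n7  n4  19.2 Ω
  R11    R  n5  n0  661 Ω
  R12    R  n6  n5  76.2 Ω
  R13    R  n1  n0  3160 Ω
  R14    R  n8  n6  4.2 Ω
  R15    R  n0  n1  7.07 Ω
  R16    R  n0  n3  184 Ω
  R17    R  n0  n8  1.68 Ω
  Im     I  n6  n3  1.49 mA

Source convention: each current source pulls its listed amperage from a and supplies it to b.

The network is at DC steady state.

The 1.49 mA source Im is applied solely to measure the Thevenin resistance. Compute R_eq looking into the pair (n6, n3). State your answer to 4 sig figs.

Apply KCL at each of the 8 non-ground nodes and solve the resulting linear system.
Node n1: branches {R2, R13, R15} → V_1 = 0.002388
Node n2: branches {R3, R7} → V_2 = -0.002963
Node n3: branches {R2, R8, R9, R16, Im} → V_3 = 0.05690
Node n4: branches {R1, R4, R10} → V_4 = 0.004071
Node n5: branches {R1, R9, R11, R12} → V_5 = 0.04476
Node n6: branches {R3, R12, R14, Im} → V_6 = -0.004757
Node n7: branches {R6, R7, R10} → V_7 = 0.003426
Node n8: branches {R5, R6, R8, R14, R17} → V_8 = -0.001239

R_eq = 41.38 Ω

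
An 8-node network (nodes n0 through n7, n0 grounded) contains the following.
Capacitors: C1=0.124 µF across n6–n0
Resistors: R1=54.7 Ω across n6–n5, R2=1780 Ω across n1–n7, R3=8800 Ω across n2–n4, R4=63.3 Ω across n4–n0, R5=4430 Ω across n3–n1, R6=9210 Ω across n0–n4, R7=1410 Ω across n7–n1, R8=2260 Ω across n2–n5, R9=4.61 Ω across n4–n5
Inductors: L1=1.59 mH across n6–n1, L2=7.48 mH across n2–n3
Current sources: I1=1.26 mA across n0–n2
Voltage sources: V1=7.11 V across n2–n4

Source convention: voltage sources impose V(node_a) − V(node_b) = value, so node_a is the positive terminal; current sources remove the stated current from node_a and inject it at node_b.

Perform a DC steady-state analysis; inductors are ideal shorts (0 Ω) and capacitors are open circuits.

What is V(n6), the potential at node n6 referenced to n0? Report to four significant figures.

MNA unknowns: 7 node voltages V₁..V_7 plus 3 source currents (L1, L2, V1)
C1: Y=0.000 on G[6,0]
R1: Y=0.01828 on G[6,5]
L1: row V6−V1=0, i_L1 at 6,1
R2: Y=0.0005618 on G[1,7]
R3: Y=0.0001136 on G[2,4]
R4: Y=0.01580 on G[4,0]
L2: row V2−V3=0, i_L2 at 2,3
R5: Y=0.0002257 on G[3,1]
R6: Y=0.0001086 on G[0,4]
R7: Y=0.0007092 on G[7,1]
I1: z[0]−=0.00126, z[2]+=0.00126
R8: Y=0.0004425 on G[2,5]
R9: Y=0.2169 on G[4,5]
V1: row V2−V4=7.11, i_V1 at 2,4
solve → V1=0.1874, V2=7.189, V3=7.189, V4=0.07921, V5=0.1010, V6=0.1874, V7=0.1874
aux → i_L1=-0.001581, i_L2=0.001581, i_V1=-0.004265

0.1874 V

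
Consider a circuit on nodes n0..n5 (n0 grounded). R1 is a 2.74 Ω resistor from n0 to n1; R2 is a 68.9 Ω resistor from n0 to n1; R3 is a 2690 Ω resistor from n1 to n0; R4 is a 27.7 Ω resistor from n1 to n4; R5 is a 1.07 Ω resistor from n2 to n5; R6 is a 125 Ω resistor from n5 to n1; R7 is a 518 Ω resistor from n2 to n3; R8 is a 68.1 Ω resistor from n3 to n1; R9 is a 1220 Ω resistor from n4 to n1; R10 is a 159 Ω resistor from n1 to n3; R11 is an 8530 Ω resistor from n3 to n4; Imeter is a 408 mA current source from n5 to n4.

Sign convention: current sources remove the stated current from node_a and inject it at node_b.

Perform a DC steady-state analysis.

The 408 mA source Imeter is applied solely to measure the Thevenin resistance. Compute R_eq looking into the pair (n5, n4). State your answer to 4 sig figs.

Element admittances at DC:
  Y(R1) = 0.3650 S between n0,n1
  Y(R2) = 0.01451 S between n0,n1
  Y(R3) = 0.0003717 S between n1,n0
  Y(R4) = 0.03610 S between n1,n4
  Y(R5) = 0.9346 S between n2,n5
  Y(R6) = 0.008000 S between n5,n1
  Y(R7) = 0.001931 S between n2,n3
  Y(R8) = 0.01468 S between n3,n1
  Y(R9) = 0.0008197 S between n4,n1
  Y(R10) = 0.006289 S between n1,n3
  Y(R11) = 0.0001172 S between n3,n4
  Imeter: injects 0.408 A into n4 (from n5)
Assemble and solve the 5×5 MNA system:
  V(n1)=0.000  V(n2)=-41.69  V(n3)=-3.440  V(n4)=11.00  V(n5)=-41.77

R_eq = 129.3 Ω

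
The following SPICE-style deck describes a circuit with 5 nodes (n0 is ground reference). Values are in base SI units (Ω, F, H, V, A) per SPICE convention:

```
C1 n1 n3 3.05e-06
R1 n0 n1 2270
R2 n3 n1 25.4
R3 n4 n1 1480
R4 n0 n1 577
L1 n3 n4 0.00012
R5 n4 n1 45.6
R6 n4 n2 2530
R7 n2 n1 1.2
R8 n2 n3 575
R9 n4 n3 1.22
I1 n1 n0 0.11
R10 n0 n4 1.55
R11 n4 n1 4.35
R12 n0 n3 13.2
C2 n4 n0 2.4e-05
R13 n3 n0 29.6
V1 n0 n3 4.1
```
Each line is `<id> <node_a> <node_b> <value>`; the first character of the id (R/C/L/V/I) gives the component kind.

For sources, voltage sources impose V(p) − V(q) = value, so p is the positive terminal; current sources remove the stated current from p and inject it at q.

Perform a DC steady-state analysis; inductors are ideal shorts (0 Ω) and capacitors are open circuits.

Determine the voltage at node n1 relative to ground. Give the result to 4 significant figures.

-4.441 V

Apply KCL at each of the 4 non-ground nodes and solve the resulting linear system.
Node n1: branches {C1, R1, R2, R3, R4, R5, R7, I1, R11} → V_1 = -4.441
Node n2: branches {R6, R7, R8} → V_2 = -4.440
Node n3: branches {C1, R2, L1, R8, R9, R12, R13, V1} → V_3 = -4.100
Node n4: branches {R3, L1, R5, R6, R9, R10, R11, C2} → V_4 = -4.100
Source currents: i(L1)=-2.559, i(V1)=-2.994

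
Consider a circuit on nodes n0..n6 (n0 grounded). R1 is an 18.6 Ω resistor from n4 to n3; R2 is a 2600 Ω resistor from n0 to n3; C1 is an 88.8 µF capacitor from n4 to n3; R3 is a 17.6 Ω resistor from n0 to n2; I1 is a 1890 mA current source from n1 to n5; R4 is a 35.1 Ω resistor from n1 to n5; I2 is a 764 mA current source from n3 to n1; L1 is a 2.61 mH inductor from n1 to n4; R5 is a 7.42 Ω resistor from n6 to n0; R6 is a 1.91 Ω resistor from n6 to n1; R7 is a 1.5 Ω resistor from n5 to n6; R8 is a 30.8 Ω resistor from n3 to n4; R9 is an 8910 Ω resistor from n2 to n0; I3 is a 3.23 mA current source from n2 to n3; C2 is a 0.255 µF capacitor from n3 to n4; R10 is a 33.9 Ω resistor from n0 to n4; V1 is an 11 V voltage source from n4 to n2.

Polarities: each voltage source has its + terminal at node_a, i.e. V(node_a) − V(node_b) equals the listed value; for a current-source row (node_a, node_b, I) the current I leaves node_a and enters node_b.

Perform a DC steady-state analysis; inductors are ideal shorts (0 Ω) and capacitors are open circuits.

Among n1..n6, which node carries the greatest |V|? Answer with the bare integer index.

Element admittances at DC:
  Y(R1) = 0.05376 S between n4,n3
  Y(R2) = 0.0003846 S between n0,n3
  Y(C1) = 0.000 S between n4,n3
  Y(R3) = 0.05682 S between n0,n2
  I1: injects 1.89 A into n5 (from n1)
  Y(R4) = 0.02849 S between n1,n5
  I2: injects 0.764 A into n1 (from n3)
  L1: short n1↔n4 (DC inductor)
  Y(R5) = 0.1348 S between n6,n0
  Y(R6) = 0.5236 S between n6,n1
  Y(R7) = 0.6667 S between n5,n6
  Y(R8) = 0.03247 S between n3,n4
  Y(R9) = 0.0001122 S between n2,n0
  I3: injects 0.00323 A into n3 (from n2)
  Y(C2) = 0.000 S between n3,n4
  Y(R10) = 0.02950 S between n0,n4
  V1: constraint V(n4)−V(n2) = 11
Assemble and solve the 8×8 MNA system:
  V(n1)=1.401  V(n2)=-9.599  V(n3)=-7.388  V(n4)=1.401  V(n5)=6.391  V(n6)=3.769
  i(L1)=0.2560  i(V1)=-0.5432

2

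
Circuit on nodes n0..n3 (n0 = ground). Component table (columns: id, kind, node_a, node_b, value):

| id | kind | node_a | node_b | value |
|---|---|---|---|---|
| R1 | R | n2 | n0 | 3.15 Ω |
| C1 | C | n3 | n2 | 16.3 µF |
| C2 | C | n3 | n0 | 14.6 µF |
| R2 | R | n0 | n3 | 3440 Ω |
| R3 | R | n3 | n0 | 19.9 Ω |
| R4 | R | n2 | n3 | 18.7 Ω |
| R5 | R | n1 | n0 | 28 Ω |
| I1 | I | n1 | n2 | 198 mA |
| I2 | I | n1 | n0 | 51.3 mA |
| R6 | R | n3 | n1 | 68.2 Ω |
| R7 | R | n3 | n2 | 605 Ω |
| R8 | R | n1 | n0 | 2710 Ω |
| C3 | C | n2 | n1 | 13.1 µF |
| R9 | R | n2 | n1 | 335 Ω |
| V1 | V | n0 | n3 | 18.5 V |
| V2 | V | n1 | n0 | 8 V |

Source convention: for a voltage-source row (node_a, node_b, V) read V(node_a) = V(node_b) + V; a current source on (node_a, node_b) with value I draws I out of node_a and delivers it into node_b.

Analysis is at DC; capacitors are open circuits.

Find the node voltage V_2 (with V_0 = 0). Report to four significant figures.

-2.125 V

Apply KCL at each of the 3 non-ground nodes and solve the resulting linear system.
Node n1: branches {R5, I1, I2, R6, R8, C3, R9, V2} → V_1 = 8.000
Node n2: branches {R1, C1, R4, I1, R7, C3, R9} → V_2 = -2.125
Node n3: branches {C1, C2, R2, R3, R4, R6, R7, V1} → V_3 = -18.50
Source currents: i(V1)=-2.226, i(V2)=-0.9568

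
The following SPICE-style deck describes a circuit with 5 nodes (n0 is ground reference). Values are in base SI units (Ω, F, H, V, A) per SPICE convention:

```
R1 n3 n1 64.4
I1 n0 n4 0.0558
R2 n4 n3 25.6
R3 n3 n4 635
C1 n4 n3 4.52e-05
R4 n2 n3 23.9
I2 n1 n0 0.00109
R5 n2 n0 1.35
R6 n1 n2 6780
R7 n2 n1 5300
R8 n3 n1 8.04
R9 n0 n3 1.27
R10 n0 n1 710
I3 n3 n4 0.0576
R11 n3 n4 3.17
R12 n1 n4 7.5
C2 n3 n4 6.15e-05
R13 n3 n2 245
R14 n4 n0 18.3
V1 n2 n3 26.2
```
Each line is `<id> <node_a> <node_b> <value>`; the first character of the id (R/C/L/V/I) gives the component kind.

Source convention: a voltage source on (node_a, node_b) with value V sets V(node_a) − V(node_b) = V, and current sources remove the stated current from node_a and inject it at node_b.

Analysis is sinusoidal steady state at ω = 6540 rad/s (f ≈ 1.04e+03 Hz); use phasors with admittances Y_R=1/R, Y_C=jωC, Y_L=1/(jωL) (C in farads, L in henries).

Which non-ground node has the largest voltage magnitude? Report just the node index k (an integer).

2

MNA unknowns: 4 node voltages V₁..V_4 plus 1 source current (V1)
R1: Y=0.01553+0.000j on G[3,1]
I1: z[0]−=0.0558, z[4]+=0.0558
R2: Y=0.03906+0.000j on G[4,3]
R3: Y=0.001575+0.000j on G[3,4]
C1: Y=0.000+0.2956j on G[4,3]
R4: Y=0.04184+0.000j on G[2,3]
I2: z[1]−=0.00109, z[0]+=0.00109
R5: Y=0.7407+0.000j on G[2,0]
R6: Y=0.0001475+0.000j on G[1,2]
R7: Y=0.0001887+0.000j on G[2,1]
R8: Y=0.1244+0.000j on G[3,1]
R9: Y=0.7874+0.000j on G[0,3]
R10: Y=0.001408+0.000j on G[0,1]
I3: z[3]−=0.0576, z[4]+=0.0576
R11: Y=0.3155+0.000j on G[3,4]
R12: Y=0.1333+0.000j on G[1,4]
C2: Y=0.000+0.4022j on G[3,4]
R13: Y=0.004082+0.000j on G[3,2]
R14: Y=0.05464+0.000j on G[4,0]
V1: row V2−V3=26.2, i_V1 at 2,3
solve → V1=-11.89-0.3484j, V2=13.97+0.02703j, V3=-12.23+0.02703j, V4=-11.71-0.7470j
aux → i_V1=-11.56-0.02015j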